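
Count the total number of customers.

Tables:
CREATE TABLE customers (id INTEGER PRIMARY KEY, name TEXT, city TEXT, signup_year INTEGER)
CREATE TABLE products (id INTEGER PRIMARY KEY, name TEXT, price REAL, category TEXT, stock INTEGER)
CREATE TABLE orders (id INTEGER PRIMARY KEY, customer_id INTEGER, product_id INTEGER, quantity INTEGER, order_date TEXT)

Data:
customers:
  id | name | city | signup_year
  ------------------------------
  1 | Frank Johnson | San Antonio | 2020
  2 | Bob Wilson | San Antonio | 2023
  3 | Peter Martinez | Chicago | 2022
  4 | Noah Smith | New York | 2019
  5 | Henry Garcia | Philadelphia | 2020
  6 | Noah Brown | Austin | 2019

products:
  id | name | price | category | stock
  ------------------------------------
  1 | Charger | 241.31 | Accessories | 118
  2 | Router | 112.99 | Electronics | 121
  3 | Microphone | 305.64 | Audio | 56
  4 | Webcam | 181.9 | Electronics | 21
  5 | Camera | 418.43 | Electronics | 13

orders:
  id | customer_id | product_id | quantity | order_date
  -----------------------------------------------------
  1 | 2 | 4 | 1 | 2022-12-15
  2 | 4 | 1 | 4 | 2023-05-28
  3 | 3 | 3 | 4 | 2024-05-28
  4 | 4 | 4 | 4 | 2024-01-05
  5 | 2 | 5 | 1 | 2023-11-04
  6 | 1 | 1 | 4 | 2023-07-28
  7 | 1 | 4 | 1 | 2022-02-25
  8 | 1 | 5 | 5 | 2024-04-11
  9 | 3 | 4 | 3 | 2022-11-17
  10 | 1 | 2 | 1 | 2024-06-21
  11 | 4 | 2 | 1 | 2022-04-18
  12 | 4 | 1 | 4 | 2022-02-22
SELECT COUNT(*) FROM customers

Execution result:
6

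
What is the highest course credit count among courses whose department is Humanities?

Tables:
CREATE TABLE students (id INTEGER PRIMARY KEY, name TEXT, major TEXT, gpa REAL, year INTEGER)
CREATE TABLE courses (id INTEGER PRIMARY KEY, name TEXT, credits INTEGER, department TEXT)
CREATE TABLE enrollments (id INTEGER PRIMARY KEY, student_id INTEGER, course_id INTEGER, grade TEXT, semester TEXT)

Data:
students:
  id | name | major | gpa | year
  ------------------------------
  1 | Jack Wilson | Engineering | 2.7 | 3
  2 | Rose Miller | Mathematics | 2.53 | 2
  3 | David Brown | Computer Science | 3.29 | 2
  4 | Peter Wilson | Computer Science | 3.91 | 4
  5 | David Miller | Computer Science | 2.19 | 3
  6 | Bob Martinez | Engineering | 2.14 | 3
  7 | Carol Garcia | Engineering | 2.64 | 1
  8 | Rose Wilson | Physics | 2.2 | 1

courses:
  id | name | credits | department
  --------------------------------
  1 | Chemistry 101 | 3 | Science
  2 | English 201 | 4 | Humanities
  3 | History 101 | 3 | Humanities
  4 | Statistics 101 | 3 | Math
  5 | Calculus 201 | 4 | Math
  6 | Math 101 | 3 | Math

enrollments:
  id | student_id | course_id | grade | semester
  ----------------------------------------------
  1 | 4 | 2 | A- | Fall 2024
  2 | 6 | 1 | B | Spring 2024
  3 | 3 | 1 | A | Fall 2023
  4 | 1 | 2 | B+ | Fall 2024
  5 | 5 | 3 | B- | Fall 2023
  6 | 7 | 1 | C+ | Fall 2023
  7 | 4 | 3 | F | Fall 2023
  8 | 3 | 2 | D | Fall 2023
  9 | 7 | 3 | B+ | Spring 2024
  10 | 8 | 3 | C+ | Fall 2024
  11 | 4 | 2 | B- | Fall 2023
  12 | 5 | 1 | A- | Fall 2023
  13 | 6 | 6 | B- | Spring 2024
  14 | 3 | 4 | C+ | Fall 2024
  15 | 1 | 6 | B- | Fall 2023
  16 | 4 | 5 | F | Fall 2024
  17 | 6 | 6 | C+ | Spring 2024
SELECT MAX(credits) FROM courses WHERE department = 'Humanities'

Execution result:
4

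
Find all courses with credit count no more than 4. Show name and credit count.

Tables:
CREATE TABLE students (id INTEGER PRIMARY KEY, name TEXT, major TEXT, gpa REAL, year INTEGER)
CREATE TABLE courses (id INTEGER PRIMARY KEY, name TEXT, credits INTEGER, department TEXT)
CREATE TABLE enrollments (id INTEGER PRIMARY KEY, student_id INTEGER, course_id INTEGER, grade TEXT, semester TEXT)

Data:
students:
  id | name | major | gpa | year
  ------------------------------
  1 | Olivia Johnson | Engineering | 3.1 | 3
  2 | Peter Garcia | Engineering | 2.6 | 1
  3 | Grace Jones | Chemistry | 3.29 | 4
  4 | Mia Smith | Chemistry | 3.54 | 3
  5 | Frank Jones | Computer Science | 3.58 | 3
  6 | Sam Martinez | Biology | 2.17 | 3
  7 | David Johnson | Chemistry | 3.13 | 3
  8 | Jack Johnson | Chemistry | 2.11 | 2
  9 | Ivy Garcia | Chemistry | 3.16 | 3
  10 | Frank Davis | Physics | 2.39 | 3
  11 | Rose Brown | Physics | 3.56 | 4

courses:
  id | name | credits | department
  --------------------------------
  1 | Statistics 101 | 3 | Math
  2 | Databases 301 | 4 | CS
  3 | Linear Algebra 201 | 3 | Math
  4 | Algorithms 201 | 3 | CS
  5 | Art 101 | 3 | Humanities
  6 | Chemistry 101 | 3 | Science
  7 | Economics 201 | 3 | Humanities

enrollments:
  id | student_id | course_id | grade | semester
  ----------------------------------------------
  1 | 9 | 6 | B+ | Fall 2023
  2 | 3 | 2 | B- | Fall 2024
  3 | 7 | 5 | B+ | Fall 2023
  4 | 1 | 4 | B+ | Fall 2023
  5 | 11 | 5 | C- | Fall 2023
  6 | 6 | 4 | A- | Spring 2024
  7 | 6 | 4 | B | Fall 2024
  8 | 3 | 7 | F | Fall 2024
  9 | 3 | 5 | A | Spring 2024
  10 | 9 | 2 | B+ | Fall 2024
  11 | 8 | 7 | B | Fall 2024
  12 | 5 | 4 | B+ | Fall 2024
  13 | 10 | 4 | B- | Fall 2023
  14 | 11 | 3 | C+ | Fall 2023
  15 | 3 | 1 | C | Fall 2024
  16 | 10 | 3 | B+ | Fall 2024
SELECT name, credits FROM courses WHERE credits <= 4

Execution result:
name | credits
Statistics 101 | 3
Databases 301 | 4
Linear Algebra 201 | 3
Algorithms 201 | 3
Art 101 | 3
Chemistry 101 | 3
Economics 201 | 3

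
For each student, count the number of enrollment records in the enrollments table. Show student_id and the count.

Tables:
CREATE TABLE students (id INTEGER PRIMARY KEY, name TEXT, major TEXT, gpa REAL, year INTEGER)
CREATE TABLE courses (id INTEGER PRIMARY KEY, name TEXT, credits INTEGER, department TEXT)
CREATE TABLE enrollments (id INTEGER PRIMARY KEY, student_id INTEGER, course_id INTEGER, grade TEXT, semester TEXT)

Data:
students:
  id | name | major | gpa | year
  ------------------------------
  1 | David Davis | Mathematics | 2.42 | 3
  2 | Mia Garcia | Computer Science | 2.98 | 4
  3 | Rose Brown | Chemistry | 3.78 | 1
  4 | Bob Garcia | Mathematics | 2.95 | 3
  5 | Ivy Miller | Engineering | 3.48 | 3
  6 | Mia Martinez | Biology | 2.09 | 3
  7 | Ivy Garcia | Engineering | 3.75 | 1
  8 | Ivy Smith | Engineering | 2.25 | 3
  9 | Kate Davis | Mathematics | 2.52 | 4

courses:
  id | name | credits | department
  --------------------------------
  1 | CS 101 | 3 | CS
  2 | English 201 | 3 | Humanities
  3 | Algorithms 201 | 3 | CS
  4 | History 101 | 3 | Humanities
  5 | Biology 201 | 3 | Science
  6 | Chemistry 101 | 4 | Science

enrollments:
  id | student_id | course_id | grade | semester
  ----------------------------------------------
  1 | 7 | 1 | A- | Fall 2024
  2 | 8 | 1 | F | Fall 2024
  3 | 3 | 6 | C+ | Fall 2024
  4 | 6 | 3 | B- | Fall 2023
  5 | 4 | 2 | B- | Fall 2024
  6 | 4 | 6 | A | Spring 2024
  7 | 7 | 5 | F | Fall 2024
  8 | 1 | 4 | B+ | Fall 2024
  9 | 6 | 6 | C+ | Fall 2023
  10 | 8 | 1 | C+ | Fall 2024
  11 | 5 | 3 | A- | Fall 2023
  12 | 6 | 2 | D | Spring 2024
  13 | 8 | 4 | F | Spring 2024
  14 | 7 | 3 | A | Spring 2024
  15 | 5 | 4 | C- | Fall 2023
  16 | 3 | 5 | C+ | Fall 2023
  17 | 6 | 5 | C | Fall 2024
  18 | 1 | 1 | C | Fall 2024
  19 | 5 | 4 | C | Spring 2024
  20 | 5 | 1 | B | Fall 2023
SELECT student_id, COUNT(*) AS enrollment_count FROM enrollments GROUP BY student_id

Execution result:
student_id | enrollment_count
1 | 2
3 | 2
4 | 2
5 | 4
6 | 4
7 | 3
8 | 3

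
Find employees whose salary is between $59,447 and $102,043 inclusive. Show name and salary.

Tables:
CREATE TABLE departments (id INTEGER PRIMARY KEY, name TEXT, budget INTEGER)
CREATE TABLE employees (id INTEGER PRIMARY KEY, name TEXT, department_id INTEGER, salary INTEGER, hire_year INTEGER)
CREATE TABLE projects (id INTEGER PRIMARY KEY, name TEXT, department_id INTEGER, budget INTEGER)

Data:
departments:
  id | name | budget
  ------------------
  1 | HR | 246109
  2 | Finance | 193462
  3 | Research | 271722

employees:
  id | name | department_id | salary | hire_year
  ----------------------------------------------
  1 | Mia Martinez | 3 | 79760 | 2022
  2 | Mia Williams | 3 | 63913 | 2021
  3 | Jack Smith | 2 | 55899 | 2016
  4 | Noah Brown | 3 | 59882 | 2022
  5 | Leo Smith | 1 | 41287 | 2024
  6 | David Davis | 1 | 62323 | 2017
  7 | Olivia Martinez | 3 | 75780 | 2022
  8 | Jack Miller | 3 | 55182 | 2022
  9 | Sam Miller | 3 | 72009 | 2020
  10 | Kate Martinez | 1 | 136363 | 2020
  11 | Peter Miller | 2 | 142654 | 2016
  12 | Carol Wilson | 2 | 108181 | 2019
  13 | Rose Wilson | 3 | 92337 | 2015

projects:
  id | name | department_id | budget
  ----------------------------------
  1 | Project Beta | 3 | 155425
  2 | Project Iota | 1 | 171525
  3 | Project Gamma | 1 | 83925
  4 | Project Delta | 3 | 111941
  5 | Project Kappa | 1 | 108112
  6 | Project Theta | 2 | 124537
SELECT name, salary FROM employees WHERE salary BETWEEN 59447 AND 102043

Execution result:
name | salary
Mia Martinez | 79760
Mia Williams | 63913
Noah Brown | 59882
David Davis | 62323
Olivia Martinez | 75780
Sam Miller | 72009
Rose Wilson | 92337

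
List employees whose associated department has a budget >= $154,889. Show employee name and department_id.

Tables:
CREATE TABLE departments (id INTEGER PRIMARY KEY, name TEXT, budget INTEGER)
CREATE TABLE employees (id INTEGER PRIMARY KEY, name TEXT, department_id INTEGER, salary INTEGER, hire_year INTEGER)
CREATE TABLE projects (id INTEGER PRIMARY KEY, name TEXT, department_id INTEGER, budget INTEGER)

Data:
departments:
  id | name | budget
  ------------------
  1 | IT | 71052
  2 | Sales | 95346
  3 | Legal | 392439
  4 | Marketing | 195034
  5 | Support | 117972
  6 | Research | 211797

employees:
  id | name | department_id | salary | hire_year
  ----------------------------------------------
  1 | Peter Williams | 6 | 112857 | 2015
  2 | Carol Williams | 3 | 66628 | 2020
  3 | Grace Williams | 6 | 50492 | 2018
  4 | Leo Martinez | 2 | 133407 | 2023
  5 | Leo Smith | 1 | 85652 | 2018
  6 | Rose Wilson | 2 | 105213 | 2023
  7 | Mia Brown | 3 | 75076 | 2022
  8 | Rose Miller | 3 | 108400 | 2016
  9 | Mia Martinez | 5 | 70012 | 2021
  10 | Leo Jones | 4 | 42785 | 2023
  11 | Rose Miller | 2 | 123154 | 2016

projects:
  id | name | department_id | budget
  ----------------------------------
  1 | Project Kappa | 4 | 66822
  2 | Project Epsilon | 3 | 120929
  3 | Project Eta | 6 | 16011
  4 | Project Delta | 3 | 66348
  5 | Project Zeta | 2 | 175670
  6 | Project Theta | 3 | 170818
SELECT name, department_id FROM employees WHERE department_id IN (SELECT id FROM departments WHERE budget >= 154889)

Execution result:
name | department_id
Peter Williams | 6
Carol Williams | 3
Grace Williams | 6
Mia Brown | 3
Rose Miller | 3
Leo Jones | 4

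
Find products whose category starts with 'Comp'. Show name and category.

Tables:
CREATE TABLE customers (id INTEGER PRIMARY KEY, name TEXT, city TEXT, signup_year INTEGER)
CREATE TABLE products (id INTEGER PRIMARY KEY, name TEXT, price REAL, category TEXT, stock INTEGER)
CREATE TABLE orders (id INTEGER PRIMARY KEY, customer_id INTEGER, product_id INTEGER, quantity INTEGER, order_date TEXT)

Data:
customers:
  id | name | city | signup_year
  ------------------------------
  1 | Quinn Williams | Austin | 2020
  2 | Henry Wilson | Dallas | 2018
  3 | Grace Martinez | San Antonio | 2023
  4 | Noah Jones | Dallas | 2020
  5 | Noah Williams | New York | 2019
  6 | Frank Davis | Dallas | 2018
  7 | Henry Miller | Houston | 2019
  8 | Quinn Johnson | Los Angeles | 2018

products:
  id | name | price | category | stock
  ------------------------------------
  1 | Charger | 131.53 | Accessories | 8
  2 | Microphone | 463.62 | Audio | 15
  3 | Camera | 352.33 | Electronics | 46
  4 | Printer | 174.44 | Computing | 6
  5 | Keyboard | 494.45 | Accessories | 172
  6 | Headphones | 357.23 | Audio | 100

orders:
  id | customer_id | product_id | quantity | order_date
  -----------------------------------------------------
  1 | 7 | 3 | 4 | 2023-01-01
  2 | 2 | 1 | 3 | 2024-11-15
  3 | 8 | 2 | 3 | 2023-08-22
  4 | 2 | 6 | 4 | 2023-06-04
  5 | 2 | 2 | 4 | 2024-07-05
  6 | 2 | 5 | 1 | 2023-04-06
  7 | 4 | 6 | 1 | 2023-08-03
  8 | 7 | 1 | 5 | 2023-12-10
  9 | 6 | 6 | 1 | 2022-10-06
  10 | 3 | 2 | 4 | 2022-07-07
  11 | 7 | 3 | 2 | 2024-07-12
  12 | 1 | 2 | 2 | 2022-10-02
SELECT name, category FROM products WHERE category LIKE 'Comp%'

Execution result:
name | category
Printer | Computing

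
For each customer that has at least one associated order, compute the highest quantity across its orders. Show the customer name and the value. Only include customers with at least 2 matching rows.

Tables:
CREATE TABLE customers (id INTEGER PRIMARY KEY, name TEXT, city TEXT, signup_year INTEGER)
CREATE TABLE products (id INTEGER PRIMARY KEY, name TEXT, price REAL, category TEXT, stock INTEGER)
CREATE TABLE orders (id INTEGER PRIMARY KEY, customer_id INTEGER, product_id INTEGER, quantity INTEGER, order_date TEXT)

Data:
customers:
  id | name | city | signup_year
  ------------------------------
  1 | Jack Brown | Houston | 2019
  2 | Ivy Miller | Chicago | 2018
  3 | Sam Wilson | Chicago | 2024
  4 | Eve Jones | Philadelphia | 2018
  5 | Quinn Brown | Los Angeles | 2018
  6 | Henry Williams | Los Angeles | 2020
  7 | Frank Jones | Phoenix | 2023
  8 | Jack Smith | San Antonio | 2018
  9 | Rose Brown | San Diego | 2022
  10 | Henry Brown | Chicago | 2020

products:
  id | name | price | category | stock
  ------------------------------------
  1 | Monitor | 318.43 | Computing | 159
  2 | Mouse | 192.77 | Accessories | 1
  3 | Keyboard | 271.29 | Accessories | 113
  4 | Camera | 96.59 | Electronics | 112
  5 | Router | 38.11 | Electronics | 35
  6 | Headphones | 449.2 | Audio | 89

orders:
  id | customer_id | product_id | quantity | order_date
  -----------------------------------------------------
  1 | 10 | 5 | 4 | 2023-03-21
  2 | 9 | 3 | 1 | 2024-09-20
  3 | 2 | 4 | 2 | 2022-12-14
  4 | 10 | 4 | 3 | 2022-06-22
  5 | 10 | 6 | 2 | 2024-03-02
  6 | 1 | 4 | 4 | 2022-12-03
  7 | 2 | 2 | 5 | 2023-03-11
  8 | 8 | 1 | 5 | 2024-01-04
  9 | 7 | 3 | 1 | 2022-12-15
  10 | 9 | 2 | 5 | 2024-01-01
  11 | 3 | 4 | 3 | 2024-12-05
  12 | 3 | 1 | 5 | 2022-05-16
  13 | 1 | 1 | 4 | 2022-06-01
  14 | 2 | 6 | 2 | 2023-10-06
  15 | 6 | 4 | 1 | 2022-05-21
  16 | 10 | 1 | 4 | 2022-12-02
SELECT p.name, MAX(c.quantity) AS max_quantity FROM orders c JOIN customers p ON c.customer_id = p.id GROUP BY p.id, p.name HAVING COUNT(*) >= 2

Execution result:
name | max_quantity
Jack Brown | 4
Ivy Miller | 5
Sam Wilson | 5
Rose Brown | 5
Henry Brown | 4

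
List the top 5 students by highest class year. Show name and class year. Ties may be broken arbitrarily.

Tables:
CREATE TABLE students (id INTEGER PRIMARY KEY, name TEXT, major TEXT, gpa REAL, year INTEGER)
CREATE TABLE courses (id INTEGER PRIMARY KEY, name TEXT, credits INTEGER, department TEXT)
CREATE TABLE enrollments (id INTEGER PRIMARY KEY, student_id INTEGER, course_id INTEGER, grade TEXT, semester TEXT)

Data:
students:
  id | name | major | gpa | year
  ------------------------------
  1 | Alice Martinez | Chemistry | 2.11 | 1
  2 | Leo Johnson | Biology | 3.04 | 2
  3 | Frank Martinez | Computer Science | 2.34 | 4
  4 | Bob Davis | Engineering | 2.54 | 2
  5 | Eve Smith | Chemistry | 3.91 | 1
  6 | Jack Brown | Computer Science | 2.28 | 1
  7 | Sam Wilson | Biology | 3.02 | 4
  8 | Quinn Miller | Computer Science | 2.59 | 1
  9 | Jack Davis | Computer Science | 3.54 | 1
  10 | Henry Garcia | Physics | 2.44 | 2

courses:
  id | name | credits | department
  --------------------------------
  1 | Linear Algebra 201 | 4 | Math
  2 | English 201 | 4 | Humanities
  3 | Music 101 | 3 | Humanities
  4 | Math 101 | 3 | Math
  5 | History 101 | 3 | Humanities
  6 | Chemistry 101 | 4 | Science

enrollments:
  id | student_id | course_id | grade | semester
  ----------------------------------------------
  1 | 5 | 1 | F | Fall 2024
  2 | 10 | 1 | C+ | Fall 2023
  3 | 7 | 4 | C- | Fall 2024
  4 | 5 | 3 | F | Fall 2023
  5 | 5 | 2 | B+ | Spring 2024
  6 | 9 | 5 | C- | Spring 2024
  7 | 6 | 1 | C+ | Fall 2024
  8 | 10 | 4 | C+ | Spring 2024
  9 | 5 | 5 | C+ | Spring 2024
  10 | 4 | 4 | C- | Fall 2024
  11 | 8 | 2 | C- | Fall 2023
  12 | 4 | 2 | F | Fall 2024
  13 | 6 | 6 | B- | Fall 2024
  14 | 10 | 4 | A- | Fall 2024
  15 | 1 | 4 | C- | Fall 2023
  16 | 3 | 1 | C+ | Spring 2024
SELECT name, year FROM students ORDER BY year DESC LIMIT 5

Execution result:
name | year
Frank Martinez | 4
Sam Wilson | 4
Leo Johnson | 2
Bob Davis | 2
Henry Garcia | 2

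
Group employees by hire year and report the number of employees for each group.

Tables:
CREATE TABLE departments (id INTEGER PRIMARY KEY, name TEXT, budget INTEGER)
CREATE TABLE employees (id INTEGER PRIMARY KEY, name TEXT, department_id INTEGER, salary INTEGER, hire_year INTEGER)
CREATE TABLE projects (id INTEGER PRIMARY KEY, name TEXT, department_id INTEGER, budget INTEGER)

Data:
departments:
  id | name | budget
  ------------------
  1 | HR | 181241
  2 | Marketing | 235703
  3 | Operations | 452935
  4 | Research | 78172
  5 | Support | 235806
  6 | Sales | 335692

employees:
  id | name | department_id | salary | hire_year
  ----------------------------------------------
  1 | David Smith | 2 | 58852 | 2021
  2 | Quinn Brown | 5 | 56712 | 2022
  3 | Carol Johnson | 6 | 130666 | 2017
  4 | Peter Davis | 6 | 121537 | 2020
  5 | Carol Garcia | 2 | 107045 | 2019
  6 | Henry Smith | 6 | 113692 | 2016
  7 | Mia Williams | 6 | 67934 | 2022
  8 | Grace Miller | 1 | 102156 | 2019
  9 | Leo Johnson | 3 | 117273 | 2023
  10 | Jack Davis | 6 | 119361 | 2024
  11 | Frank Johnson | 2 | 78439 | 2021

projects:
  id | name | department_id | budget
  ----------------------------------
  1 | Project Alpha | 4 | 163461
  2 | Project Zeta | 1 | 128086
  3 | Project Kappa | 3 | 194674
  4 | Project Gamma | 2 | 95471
SELECT hire_year, COUNT(*) AS n FROM employees GROUP BY hire_year

Execution result:
hire_year | n
2016 | 1
2017 | 1
2019 | 2
2020 | 1
2021 | 2
2022 | 2
2023 | 1
2024 | 1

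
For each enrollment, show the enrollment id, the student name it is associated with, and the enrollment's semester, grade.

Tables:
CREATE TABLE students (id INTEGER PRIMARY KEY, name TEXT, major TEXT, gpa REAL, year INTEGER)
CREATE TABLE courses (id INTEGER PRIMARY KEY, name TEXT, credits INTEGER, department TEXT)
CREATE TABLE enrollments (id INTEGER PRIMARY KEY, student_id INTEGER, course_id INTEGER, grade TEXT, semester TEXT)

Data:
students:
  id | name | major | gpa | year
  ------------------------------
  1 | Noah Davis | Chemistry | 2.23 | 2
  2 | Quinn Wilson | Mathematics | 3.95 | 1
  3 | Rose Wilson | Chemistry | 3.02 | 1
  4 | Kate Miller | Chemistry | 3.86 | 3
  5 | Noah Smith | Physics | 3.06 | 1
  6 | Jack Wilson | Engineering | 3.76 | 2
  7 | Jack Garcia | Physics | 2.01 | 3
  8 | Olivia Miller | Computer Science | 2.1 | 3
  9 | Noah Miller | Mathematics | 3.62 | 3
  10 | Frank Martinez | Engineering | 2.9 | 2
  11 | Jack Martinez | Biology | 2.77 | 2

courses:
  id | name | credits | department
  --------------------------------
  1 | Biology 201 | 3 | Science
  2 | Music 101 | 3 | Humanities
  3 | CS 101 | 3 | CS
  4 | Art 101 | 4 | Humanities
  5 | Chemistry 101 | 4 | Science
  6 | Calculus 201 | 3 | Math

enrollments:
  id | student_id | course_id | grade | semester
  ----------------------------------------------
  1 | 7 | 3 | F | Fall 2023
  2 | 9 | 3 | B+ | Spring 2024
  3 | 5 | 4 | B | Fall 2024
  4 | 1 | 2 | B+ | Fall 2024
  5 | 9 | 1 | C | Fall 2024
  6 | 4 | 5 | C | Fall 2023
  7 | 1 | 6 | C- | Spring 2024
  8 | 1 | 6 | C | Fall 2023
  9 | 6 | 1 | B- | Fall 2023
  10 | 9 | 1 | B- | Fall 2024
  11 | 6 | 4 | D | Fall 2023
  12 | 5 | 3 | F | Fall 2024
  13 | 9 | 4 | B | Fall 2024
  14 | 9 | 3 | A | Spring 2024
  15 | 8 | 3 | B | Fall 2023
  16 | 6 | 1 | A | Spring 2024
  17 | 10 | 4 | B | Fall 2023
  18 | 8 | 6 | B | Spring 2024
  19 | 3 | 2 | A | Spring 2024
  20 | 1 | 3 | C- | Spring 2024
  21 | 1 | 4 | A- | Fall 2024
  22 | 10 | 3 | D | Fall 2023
SELECT c.id, p.name AS student, c.semester, c.grade FROM enrollments c JOIN students p ON c.student_id = p.id

Execution result:
id | student | semester | grade
1 | Jack Garcia | Fall 2023 | F
2 | Noah Miller | Spring 2024 | B+
3 | Noah Smith | Fall 2024 | B
4 | Noah Davis | Fall 2024 | B+
5 | Noah Miller | Fall 2024 | C
6 | Kate Miller | Fall 2023 | C
7 | Noah Davis | Spring 2024 | C-
8 | Noah Davis | Fall 2023 | C
9 | Jack Wilson | Fall 2023 | B-
10 | Noah Miller | Fall 2024 | B-
11 | Jack Wilson | Fall 2023 | D
12 | Noah Smith | Fall 2024 | F
13 | Noah Miller | Fall 2024 | B
14 | Noah Miller | Spring 2024 | A
15 | Olivia Miller | Fall 2023 | B
16 | Jack Wilson | Spring 2024 | A
17 | Frank Martinez | Fall 2023 | B
18 | Olivia Miller | Spring 2024 | B
19 | Rose Wilson | Spring 2024 | A
20 | Noah Davis | Spring 2024 | C-
21 | Noah Davis | Fall 2024 | A-
22 | Frank Martinez | Fall 2023 | D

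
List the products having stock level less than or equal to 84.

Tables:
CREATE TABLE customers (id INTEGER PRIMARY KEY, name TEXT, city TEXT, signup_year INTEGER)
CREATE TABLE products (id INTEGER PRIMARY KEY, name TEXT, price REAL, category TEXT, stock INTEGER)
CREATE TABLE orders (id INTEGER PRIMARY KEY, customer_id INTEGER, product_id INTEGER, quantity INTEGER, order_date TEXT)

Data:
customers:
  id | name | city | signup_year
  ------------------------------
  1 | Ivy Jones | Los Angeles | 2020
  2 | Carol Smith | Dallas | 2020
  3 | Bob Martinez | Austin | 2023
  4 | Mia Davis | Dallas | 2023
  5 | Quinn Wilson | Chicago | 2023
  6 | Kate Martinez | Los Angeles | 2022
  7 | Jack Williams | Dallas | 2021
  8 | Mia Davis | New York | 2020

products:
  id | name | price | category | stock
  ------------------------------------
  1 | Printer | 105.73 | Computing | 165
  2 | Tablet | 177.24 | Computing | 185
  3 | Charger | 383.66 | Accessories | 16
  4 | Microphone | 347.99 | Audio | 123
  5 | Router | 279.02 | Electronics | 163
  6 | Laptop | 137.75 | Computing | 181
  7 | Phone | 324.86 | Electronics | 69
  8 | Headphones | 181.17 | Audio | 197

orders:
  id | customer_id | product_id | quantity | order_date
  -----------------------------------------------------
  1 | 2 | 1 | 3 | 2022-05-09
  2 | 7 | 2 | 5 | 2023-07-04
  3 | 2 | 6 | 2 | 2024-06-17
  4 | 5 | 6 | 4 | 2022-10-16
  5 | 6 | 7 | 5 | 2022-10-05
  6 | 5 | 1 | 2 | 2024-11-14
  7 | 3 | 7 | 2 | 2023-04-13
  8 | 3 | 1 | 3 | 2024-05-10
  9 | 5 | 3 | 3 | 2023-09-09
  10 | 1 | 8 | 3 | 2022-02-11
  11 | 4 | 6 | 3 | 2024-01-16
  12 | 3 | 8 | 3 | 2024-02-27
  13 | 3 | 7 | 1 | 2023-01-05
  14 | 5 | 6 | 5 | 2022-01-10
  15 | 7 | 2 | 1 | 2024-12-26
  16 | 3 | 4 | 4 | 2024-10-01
SELECT name, stock FROM products WHERE stock <= 84

Execution result:
name | stock
Charger | 16
Phone | 69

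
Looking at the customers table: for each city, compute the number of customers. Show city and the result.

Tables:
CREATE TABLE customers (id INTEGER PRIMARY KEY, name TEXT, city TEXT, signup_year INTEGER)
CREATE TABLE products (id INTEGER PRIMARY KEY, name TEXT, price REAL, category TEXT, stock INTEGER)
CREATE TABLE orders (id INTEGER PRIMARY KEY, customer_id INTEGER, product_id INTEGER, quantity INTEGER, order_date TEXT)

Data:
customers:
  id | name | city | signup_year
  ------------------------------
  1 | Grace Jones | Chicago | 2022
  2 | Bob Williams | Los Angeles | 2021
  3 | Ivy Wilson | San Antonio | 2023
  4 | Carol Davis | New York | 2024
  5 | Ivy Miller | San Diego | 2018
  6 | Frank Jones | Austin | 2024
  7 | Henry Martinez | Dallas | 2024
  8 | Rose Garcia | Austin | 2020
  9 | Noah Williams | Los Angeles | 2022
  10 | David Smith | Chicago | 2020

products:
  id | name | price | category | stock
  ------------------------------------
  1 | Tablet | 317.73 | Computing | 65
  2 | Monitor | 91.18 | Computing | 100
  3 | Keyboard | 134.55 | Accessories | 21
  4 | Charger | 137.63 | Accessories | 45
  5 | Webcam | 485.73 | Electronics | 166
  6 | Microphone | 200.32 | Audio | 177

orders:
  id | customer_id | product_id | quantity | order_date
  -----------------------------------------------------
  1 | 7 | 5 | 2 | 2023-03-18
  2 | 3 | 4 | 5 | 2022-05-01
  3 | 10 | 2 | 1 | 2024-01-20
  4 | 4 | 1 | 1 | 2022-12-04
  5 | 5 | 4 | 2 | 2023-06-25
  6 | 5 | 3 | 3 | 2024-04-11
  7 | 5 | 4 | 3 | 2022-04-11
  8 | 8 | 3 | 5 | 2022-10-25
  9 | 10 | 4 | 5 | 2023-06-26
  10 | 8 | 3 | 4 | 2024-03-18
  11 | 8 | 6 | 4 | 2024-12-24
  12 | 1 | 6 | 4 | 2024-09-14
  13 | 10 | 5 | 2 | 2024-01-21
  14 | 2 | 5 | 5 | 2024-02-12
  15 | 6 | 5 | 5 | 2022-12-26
SELECT city, COUNT(*) AS n FROM customers GROUP BY city

Execution result:
city | n
Austin | 2
Chicago | 2
Dallas | 1
Los Angeles | 2
New York | 1
San Antonio | 1
San Diego | 1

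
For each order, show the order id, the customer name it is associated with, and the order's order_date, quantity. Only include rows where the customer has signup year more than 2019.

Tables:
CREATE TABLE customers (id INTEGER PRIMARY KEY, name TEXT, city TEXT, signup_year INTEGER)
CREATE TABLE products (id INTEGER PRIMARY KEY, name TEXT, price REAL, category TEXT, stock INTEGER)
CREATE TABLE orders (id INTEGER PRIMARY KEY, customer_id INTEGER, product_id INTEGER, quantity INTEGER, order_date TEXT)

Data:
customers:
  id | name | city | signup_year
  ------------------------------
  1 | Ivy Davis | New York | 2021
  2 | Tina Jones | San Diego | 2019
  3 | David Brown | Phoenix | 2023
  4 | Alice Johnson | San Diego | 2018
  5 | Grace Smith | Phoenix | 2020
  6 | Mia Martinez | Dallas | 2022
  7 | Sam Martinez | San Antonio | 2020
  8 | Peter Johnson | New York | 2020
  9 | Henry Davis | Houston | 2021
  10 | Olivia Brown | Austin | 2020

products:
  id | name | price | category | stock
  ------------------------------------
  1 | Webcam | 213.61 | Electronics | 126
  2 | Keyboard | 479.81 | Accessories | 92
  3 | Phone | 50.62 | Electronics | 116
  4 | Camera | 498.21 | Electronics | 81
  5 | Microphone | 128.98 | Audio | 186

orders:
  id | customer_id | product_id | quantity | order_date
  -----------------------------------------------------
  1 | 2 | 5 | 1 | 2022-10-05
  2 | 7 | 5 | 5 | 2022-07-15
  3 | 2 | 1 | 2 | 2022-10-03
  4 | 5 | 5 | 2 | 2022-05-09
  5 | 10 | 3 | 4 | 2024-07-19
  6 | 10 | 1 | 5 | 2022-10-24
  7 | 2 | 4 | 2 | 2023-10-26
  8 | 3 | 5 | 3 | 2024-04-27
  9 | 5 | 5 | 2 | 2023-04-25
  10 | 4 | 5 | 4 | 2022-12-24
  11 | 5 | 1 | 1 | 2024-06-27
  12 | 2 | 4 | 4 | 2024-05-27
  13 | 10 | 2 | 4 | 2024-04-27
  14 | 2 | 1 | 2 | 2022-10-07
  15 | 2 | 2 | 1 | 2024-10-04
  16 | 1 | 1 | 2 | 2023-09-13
SELECT c.id, p.name AS customer, c.order_date, c.quantity FROM orders c JOIN customers p ON c.customer_id = p.id WHERE p.signup_year > 2019

Execution result:
id | customer | order_date | quantity
2 | Sam Martinez | 2022-07-15 | 5
4 | Grace Smith | 2022-05-09 | 2
5 | Olivia Brown | 2024-07-19 | 4
6 | Olivia Brown | 2022-10-24 | 5
8 | David Brown | 2024-04-27 | 3
9 | Grace Smith | 2023-04-25 | 2
11 | Grace Smith | 2024-06-27 | 1
13 | Olivia Brown | 2024-04-27 | 4
16 | Ivy Davis | 2023-09-13 | 2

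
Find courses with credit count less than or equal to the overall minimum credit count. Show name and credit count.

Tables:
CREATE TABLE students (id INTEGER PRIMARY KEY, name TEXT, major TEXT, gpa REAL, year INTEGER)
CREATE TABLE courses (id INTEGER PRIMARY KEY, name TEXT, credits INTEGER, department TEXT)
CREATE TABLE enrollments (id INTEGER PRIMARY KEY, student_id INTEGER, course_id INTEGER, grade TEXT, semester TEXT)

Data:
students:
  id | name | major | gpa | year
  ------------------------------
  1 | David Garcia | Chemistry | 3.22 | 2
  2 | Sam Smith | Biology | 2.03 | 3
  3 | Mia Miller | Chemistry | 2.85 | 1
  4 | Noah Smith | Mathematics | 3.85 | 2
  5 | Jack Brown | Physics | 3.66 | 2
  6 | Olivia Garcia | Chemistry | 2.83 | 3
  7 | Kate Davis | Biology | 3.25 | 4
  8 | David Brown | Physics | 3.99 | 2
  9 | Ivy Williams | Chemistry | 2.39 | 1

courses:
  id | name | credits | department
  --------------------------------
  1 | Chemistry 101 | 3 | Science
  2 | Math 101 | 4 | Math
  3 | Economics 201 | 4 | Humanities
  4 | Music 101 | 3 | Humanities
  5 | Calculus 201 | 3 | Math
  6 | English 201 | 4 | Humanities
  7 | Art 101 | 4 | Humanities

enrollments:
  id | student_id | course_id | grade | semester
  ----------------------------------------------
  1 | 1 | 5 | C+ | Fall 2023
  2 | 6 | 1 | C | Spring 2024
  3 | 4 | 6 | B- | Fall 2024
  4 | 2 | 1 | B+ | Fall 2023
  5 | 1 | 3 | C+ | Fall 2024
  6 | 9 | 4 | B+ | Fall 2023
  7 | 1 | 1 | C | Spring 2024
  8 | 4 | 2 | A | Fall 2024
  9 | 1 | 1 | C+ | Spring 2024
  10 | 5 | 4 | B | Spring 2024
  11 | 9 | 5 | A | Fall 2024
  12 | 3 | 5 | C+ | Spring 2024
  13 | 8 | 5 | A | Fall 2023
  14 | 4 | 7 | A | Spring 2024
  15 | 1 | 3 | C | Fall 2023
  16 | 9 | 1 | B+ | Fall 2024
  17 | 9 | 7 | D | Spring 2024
SELECT name, credits FROM courses WHERE credits <= (SELECT MIN(credits) FROM courses)

Execution result:
name | credits
Chemistry 101 | 3
Music 101 | 3
Calculus 201 | 3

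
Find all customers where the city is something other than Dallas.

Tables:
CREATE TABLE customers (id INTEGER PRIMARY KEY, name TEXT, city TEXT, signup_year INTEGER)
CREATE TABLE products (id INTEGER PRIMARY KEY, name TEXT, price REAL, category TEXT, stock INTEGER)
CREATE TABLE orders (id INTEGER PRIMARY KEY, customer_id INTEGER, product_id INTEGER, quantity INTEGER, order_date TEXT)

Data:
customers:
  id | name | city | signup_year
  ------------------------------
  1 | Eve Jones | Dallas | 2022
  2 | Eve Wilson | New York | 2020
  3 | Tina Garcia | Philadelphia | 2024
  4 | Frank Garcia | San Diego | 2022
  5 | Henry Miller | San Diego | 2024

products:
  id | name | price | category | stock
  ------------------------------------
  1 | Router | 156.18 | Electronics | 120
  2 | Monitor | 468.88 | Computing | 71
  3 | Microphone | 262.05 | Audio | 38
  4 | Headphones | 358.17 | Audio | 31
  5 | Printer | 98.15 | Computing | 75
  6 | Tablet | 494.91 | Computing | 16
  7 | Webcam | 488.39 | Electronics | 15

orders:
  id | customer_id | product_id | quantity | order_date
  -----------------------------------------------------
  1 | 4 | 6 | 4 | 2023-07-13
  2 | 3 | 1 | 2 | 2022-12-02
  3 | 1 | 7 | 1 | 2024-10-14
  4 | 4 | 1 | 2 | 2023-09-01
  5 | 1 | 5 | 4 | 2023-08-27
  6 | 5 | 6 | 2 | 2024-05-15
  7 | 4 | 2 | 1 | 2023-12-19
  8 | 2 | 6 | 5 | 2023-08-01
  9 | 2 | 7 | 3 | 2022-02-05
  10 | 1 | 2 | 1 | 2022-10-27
SELECT name, city FROM customers WHERE city <> 'Dallas'

Execution result:
name | city
Eve Wilson | New York
Tina Garcia | Philadelphia
Frank Garcia | San Diego
Henry Miller | San Diego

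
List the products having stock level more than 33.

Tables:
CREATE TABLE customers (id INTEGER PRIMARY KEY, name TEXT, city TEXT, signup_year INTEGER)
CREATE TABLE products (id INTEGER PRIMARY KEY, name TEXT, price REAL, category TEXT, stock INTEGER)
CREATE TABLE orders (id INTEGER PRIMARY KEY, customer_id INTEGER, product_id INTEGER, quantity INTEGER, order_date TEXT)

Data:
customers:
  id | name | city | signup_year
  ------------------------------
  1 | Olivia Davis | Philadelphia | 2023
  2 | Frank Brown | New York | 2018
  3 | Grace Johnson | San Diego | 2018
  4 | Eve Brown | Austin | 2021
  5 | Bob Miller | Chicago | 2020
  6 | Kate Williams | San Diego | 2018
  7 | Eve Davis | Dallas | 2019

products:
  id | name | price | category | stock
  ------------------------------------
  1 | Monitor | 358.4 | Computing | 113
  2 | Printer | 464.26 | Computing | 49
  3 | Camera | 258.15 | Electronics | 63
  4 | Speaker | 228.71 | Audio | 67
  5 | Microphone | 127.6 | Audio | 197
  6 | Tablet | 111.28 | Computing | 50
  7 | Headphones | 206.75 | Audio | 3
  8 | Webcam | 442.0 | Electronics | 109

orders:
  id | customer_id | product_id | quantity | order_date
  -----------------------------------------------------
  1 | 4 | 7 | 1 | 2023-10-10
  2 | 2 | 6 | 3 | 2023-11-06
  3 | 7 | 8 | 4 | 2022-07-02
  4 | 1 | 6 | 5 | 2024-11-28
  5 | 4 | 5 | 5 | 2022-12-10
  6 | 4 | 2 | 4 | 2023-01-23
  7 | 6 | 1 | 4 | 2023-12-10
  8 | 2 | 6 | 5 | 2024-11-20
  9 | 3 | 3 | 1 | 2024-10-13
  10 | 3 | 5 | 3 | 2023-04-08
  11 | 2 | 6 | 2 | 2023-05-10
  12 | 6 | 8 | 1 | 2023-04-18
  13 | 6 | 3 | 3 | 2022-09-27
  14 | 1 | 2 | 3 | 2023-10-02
SELECT name, stock FROM products WHERE stock > 33

Execution result:
name | stock
Monitor | 113
Printer | 49
Camera | 63
Speaker | 67
Microphone | 197
Tablet | 50
Webcam | 109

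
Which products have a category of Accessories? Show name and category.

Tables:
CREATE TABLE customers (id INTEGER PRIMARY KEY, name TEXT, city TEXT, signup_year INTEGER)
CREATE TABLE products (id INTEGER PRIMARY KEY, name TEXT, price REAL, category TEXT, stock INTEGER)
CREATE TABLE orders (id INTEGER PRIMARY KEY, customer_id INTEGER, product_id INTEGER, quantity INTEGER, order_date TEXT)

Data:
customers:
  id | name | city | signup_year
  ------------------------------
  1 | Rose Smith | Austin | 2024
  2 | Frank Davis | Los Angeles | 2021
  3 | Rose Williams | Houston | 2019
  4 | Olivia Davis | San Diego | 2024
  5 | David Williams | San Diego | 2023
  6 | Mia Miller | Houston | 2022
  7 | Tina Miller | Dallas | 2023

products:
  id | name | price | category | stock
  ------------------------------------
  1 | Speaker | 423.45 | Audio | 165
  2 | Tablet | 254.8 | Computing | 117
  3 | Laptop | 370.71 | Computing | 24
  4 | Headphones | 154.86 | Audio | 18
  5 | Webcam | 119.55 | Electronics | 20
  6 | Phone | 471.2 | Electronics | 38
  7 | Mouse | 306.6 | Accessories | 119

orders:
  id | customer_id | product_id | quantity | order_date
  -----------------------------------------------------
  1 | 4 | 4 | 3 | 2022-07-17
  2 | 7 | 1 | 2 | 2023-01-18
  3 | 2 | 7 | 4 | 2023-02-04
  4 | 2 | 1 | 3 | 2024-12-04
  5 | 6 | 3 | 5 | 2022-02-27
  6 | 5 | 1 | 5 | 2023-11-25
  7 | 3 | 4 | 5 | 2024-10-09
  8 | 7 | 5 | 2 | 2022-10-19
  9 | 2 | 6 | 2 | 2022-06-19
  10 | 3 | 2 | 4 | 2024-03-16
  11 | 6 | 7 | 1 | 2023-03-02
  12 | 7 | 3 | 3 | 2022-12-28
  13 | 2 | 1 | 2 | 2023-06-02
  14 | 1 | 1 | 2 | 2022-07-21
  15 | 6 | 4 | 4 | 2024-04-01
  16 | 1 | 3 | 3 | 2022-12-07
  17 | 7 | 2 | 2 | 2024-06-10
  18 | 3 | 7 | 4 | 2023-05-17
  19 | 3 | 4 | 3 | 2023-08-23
SELECT name, category FROM products WHERE category = 'Accessories'

Execution result:
name | category
Mouse | Accessories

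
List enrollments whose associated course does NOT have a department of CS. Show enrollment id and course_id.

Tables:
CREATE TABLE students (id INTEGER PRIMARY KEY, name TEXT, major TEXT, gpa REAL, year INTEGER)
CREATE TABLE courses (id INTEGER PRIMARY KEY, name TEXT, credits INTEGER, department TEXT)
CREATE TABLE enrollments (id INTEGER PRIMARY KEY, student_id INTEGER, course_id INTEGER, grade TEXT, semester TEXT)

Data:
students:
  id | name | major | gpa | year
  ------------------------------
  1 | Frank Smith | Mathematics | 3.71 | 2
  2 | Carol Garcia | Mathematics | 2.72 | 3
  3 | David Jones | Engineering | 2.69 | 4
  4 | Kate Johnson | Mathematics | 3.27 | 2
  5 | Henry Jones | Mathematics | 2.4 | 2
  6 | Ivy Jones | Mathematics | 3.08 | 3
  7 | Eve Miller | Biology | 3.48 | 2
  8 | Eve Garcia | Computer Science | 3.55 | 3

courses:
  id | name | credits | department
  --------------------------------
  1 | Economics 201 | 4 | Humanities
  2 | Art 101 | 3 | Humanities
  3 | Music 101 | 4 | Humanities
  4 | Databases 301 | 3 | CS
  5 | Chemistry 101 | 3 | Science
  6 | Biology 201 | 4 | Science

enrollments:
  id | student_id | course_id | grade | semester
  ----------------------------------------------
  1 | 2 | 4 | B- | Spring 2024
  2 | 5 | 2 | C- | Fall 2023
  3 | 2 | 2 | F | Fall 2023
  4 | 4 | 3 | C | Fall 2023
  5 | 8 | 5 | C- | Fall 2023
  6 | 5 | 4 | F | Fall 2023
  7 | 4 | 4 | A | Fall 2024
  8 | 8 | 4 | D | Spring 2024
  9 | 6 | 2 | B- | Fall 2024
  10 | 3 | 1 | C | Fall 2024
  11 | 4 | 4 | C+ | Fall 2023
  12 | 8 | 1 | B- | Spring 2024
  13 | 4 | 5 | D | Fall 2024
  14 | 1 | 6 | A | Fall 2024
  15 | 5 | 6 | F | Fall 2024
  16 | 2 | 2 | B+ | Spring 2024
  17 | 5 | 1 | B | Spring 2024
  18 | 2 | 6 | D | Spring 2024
SELECT id, course_id FROM enrollments WHERE course_id NOT IN (SELECT id FROM courses WHERE department = 'CS')

Execution result:
id | course_id
2 | 2
3 | 2
4 | 3
5 | 5
9 | 2
10 | 1
12 | 1
13 | 5
14 | 6
15 | 6
16 | 2
17 | 1
18 | 6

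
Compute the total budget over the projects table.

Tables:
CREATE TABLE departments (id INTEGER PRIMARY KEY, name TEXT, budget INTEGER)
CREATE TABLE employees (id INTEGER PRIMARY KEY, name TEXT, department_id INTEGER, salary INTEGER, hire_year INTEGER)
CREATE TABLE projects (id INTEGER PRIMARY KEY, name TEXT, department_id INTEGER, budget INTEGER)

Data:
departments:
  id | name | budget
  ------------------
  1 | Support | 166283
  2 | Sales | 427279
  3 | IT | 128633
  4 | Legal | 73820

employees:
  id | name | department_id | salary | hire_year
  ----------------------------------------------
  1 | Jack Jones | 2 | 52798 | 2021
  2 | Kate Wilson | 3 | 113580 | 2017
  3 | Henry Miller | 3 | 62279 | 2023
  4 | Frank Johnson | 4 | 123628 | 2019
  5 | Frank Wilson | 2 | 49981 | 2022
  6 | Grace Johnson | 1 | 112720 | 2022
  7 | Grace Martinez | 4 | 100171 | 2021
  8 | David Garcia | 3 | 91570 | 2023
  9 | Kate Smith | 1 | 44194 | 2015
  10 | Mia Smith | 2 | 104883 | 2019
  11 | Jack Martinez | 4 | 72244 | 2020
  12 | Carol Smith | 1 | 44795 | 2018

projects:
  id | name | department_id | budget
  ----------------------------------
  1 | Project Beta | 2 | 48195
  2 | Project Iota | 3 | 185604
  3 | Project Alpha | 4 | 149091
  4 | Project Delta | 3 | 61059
SELECT SUM(budget) FROM projects

Execution result:
443949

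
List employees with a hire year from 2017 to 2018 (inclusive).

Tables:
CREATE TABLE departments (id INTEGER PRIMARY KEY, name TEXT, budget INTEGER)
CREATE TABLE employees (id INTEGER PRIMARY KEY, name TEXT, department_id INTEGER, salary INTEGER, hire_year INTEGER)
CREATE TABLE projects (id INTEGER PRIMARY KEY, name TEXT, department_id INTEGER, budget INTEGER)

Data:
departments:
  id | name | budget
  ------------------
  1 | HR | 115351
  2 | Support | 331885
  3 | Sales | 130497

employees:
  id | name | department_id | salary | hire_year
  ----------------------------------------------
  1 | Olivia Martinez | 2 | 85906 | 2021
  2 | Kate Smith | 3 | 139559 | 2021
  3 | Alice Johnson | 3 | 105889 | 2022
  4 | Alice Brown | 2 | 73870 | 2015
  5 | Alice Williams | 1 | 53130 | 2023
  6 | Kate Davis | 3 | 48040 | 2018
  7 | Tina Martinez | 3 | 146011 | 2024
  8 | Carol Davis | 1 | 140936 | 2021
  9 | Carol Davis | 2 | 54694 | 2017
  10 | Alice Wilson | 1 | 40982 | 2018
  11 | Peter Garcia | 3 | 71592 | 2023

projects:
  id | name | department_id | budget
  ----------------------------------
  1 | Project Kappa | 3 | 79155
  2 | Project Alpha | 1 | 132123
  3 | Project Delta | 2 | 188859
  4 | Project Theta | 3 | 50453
SELECT name, hire_year FROM employees WHERE hire_year BETWEEN 2017 AND 2018

Execution result:
name | hire_year
Kate Davis | 2018
Carol Davis | 2017
Alice Wilson | 2018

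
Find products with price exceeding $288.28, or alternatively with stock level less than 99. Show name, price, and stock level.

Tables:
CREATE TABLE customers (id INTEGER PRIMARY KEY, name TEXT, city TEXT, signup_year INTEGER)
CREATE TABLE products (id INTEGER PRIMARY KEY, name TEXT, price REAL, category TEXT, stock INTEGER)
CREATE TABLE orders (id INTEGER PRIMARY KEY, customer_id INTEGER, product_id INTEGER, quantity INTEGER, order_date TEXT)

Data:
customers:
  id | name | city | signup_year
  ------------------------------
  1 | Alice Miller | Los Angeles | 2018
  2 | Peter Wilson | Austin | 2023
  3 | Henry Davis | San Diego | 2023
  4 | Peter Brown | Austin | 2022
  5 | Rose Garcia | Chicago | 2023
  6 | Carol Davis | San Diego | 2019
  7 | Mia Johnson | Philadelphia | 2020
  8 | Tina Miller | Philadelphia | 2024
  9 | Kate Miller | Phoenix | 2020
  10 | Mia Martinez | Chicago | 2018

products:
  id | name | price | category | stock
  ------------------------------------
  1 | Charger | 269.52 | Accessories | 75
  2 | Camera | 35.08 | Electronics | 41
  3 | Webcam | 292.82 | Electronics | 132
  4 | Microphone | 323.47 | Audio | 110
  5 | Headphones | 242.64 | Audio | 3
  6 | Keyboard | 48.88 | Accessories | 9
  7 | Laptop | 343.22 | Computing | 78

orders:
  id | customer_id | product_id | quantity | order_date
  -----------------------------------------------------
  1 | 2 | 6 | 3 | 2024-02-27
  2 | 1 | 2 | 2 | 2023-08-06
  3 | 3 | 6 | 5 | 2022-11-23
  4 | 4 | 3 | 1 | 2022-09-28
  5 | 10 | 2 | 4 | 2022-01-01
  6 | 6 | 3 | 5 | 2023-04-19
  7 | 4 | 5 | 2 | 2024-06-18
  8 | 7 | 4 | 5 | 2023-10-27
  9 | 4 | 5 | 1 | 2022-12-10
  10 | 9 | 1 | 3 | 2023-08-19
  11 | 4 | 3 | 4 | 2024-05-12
SELECT name, price, stock FROM products WHERE price > 288.28 OR stock < 99

Execution result:
name | price | stock
Charger | 269.52 | 75
Camera | 35.08 | 41
Webcam | 292.82 | 132
Microphone | 323.47 | 110
Headphones | 242.64 | 3
Keyboard | 48.88 | 9
Laptop | 343.22 | 78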